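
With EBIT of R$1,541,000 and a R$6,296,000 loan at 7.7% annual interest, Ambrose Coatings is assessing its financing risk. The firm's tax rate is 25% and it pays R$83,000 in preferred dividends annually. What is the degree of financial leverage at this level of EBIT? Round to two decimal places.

1.63

Annual interest charges come to R$484,792.00.
Preferred dividends grossed up pre-tax: R$83,000 / (1 − 0.25) = R$110,666.67.
DFL = EBIT ÷ [EBIT − I − D_p/(1−t)] = R$1,541,000 ÷ [R$1,541,000 − R$484,792.00 − R$110,666.67] = R$1,541,000 ÷ R$945,541.33 = 1.6298.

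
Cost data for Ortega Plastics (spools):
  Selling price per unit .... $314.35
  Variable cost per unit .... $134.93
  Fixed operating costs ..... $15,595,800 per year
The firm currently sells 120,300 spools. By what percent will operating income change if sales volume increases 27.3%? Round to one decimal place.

Contribution at this volume is 120,300 × $179.42 = $21,584,226.00.
Subtracting fixed costs: EBIT = $21,584,226.00 − $15,595,800 = $5,988,426.00.
DOL = contribution ÷ EBIT = $21,584,226.00 ÷ $5,988,426.00 = 3.6043.
%ΔEBIT = DOL × %ΔSales = 3.6043 × +27.3% = +98.4%.

+98.4%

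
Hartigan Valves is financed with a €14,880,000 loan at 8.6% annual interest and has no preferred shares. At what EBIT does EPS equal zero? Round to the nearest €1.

Annual interest = 8.6% × €14,880,000 = €1,279,680.00.
Without preferred stock the financial break-even is simply EBIT = interest = €1,279,680.00.

€1,279,680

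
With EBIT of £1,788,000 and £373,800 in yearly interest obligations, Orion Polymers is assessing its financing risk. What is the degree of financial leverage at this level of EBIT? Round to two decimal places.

Annual interest charges come to £373,800.00.
DFL = EBIT ÷ (EBIT − I) = £1,788,000 ÷ (£1,788,000 − £373,800.00) = £1,788,000 ÷ £1,414,200.00 = 1.2643.

1.26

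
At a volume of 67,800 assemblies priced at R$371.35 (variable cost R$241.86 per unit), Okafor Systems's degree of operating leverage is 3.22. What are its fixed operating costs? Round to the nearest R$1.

R$6,052,893

At 67,800 units, contribution = 67,800 × R$129.49 = R$8,779,422.00.
DOL = contribution / EBIT, so EBIT = R$8,779,422.00 / 3.22 = R$2,726,528.57.
Fixed costs = CM − EBIT = R$8,779,422.00 − R$2,726,528.57 = R$6,052,893.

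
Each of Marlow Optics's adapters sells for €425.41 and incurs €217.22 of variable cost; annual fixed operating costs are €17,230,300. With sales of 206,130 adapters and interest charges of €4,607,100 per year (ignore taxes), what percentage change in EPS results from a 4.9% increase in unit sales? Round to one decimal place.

Contribution at this volume is 206,130 × €208.19 = €42,914,204.70.
Operating income = contribution − fixed costs = €42,914,204.70 − €17,230,300 = €25,683,904.70.
Interest = €4,607,100.00, so EBIT − I = €21,076,804.70.
DCL = total CM / (EBIT − I) = €42,914,204.70 / €21,076,804.70 = 2.0361.
EPS therefore changes by 2.0361 × (+4.9%) = +10.0%.

+10.0%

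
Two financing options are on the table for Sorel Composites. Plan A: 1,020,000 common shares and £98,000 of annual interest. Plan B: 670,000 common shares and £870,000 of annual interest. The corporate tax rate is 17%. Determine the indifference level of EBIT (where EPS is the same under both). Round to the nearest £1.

£2,347,829

At indifference, (EBIT − 98,000)(1 − t)/1,020,000 = (EBIT − 870,000)(1 − t)/670,000.
Cancelling (1 − t) and cross-multiplying: 670,000·(EBIT − 98,000) = 1,020,000·(EBIT − 870,000).
Solving, EBIT = (870,000·1,020,000 − 98,000·670,000) / (1,020,000 − 670,000) = 821,740,000,000 / 350,000 = 2,347,828.57.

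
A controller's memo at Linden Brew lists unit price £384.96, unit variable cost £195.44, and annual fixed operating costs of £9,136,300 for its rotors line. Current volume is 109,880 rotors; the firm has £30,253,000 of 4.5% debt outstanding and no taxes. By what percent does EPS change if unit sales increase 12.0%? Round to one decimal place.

Contribution at this volume is 109,880 × £189.52 = £20,824,457.60.
Operating income = contribution − fixed costs = £20,824,457.60 − £9,136,300 = £11,688,157.60.
After interest of £1,361,385.00, pre-tax earnings = £10,326,772.60.
Degree of combined leverage = contribution ÷ (EBIT − I) = £20,824,457.60 ÷ £10,326,772.60 = 2.0166.
%ΔEPS = DCL × %ΔSales = 2.0166 × +12.0% = +24.2%.

+24.2%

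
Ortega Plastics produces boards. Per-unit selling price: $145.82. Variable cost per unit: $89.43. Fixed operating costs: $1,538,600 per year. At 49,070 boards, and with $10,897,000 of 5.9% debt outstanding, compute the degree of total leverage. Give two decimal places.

4.73

At 49,070 units, contribution = 49,070 × $56.39 = $2,767,057.30.
EBIT = $2,767,057.30 − $1,538,600 = $1,228,457.30. Interest = $642,923.00.
DOL = $2,767,057.30 ÷ $1,228,457.30 = 2.2525; DFL = $1,228,457.30 ÷ $585,534.30 = 2.0980.
Combined leverage = 2.2525 × 2.0980 = 4.7257.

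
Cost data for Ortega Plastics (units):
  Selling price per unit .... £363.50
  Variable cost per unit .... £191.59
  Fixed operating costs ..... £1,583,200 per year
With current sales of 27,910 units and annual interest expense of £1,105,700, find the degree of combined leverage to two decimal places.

2.27

Total contribution margin = 27,910 × £171.91 = £4,798,008.10.
Subtracting fixed costs: EBIT = £4,798,008.10 − £1,583,200 = £3,214,808.10. Interest = £1,105,700.00, so EBIT − I = £2,109,108.10.
DCL = contribution ÷ (EBIT − I) = £4,798,008.10 ÷ £2,109,108.10 = 2.2749.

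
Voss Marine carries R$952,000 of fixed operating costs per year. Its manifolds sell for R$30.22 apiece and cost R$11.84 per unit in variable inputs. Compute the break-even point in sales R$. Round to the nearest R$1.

R$1,565,258

Contribution margin per unit = R$30.22 − R$11.84 = R$18.38, a CM ratio of R$18.38 ÷ R$30.22 = 0.6082.
Break-even sales = FC ÷ CM ratio = R$952,000 × R$30.22 / R$18.38 = R$1,565,258.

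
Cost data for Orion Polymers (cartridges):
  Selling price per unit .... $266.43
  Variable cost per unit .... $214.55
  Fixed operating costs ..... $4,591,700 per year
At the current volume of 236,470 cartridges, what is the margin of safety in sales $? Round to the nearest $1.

$39,422,004

Unit CM = price − variable cost = $266.43 − $214.55 = $51.88. Break-even units = $4,591,700 ÷ $51.88 = 88,506.17; break-even revenue = 88,506.17 × $266.43 = $23,580,698.36.
Current sales = 236,470 × $266.43 = $63,002,702.10.
Margin of safety = $63,002,702.10 − $23,580,698.36 = $39,422,004.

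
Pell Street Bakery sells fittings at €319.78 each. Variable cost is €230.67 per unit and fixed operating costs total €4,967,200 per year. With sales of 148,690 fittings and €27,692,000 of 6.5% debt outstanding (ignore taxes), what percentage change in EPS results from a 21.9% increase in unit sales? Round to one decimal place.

+44.8%

At 148,690 units, contribution = 148,690 × €89.11 = €13,249,765.90.
Operating income = contribution − fixed costs = €13,249,765.90 − €4,967,200 = €8,282,565.90.
After interest of €1,799,980.00, pre-tax earnings = €6,482,585.90.
DCL = total CM / (EBIT − I) = €13,249,765.90 / €6,482,585.90 = 2.0439.
%ΔEPS = DCL × %ΔSales = 2.0439 × +21.9% = +44.8%.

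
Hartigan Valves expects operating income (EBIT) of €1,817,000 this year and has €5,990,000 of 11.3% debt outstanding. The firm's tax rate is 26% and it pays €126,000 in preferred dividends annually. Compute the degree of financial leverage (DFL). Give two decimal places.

1.87

Annual interest charges come to €676,870.00.
Preferred dividends grossed up pre-tax: €126,000 / (1 − 0.26) = €170,270.27.
DFL = EBIT ÷ [EBIT − I − D_p/(1−t)] = €1,817,000 ÷ [€1,817,000 − €676,870.00 − €170,270.27] = €1,817,000 ÷ €969,859.73 = 1.8735.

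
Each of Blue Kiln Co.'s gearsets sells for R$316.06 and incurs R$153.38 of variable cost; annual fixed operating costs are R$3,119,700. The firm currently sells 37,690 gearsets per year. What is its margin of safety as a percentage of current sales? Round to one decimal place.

Contribution margin per unit = R$316.06 − R$153.38 = R$162.68. Break-even units = R$3,119,700 ÷ R$162.68 = 19,176.91; break-even revenue = 19,176.91 × R$316.06 = R$6,061,054.72.
Actual sales revenue = 37,690 × R$316.06 = R$11,912,301.40.
Margin of safety = (R$11,912,301.40 − R$6,061,054.72) ÷ R$11,912,301.40 = 49.1%.

49.1%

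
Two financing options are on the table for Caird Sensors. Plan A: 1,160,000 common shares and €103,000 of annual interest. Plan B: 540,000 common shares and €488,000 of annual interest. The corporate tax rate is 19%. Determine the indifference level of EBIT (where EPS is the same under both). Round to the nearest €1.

At indifference, (EBIT − 103,000)(1 − t)/1,160,000 = (EBIT − 488,000)(1 − t)/540,000.
The (1 − t) factor cancels: (EBIT − 103,000) × 540,000 = (EBIT − 488,000) × 1,160,000.
EBIT × (1,160,000 − 540,000) = 488,000 × 1,160,000 − 103,000 × 540,000 = 510,460,000,000, so EBIT = 510,460,000,000 ÷ 620,000 = 823,322.58.

€823,323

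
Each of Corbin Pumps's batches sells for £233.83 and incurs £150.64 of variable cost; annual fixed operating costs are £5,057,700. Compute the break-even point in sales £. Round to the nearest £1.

Contribution margin per unit = £233.83 − £150.64 = £83.19, a CM ratio of £83.19 ÷ £233.83 = 0.3558.
Break-even sales = FC ÷ CM ratio = £5,057,700 × £233.83 / £83.19 = £14,216,156.

£14,216,156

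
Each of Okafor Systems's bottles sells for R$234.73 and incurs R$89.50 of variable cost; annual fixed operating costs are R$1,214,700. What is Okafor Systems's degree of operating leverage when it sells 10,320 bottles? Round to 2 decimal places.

At 10,320 units, contribution = 10,320 × R$145.23 = R$1,498,773.60.
EBIT = R$1,498,773.60 − R$1,214,700 = R$284,073.60.
DOL = contribution ÷ EBIT = R$1,498,773.60 ÷ R$284,073.60 = 5.2760.

5.28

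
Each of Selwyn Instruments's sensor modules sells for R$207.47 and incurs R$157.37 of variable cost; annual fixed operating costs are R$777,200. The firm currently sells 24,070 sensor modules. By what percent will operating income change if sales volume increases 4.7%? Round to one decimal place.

+13.2%

Total contribution margin = 24,070 × R$50.10 = R$1,205,907.00.
Subtracting fixed costs: EBIT = R$1,205,907.00 − R$777,200 = R$428,707.00.
DOL = contribution ÷ EBIT = R$1,205,907.00 ÷ R$428,707.00 = 2.8129.
So EBIT moves 2.8129 × (+4.7%) = +13.2%.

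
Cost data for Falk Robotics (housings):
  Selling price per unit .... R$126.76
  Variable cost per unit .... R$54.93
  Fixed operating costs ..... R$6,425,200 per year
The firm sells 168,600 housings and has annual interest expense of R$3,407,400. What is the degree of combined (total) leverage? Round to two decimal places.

5.32

Contribution at this volume is 168,600 × R$71.83 = R$12,110,538.00.
Subtracting fixed costs: EBIT = R$12,110,538.00 − R$6,425,200 = R$5,685,338.00. Interest = R$3,407,400.00, so EBIT − I = R$2,277,938.00.
Degree of total leverage = total CM / (EBIT − interest) = R$12,110,538.00 / R$2,277,938.00 = 5.3164.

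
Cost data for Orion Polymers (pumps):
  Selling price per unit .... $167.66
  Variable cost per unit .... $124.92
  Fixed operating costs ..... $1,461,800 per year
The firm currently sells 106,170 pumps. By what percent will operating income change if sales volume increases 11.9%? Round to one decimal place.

Contribution at this volume is 106,170 × $42.74 = $4,537,705.80.
EBIT = $4,537,705.80 − $1,461,800 = $3,075,905.80.
DOL = contribution ÷ EBIT = $4,537,705.80 ÷ $3,075,905.80 = 1.4752.
So EBIT moves 1.4752 × (+11.9%) = +17.6%.

+17.6%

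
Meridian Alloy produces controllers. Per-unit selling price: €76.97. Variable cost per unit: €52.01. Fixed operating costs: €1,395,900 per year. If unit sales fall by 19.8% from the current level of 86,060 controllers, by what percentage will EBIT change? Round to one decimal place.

-56.5%

Contribution at this volume is 86,060 × €24.96 = €2,148,057.60.
EBIT = €2,148,057.60 − €1,395,900 = €752,157.60.
So DOL = total CM / EBIT = €2,148,057.60 / €752,157.60 = 2.8559.
So EBIT moves 2.8559 × (-19.8%) = -56.5%.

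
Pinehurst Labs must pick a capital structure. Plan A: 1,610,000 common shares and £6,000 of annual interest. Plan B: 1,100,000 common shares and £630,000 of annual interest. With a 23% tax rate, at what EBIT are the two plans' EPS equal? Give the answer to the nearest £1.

At indifference, (EBIT − 6,000)(1 − t)/1,610,000 = (EBIT − 630,000)(1 − t)/1,100,000.
The (1 − t) factor cancels: (EBIT − 6,000) × 1,100,000 = (EBIT − 630,000) × 1,610,000.
EBIT × (1,610,000 − 1,100,000) = 630,000 × 1,610,000 − 6,000 × 1,100,000 = 1,007,700,000,000, so EBIT = 1,007,700,000,000 ÷ 510,000 = 1,975,882.35.

£1,975,882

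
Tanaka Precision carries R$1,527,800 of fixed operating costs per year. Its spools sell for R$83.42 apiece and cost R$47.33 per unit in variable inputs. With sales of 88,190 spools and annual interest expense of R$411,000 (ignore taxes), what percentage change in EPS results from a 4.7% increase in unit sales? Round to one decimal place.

+12.0%

At 88,190 units, contribution = 88,190 × R$36.09 = R$3,182,777.10.
Operating income = contribution − fixed costs = R$3,182,777.10 − R$1,527,800 = R$1,654,977.10.
After interest of R$411,000.00, pre-tax earnings = R$1,243,977.10.
DCL = total CM / (EBIT − I) = R$3,182,777.10 / R$1,243,977.10 = 2.5585.
EPS therefore changes by 2.5585 × (+4.7%) = +12.0%.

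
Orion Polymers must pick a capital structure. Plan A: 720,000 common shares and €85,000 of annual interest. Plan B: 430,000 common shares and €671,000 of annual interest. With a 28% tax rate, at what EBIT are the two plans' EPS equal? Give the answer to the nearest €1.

At indifference, (EBIT − 85,000)(1 − t)/720,000 = (EBIT − 671,000)(1 − t)/430,000.
The (1 − t) factor cancels: (EBIT − 85,000) × 430,000 = (EBIT − 671,000) × 720,000.
Solving, EBIT = (671,000·720,000 − 85,000·430,000) / (720,000 − 430,000) = 446,570,000,000 / 290,000 = 1,539,896.55.

€1,539,897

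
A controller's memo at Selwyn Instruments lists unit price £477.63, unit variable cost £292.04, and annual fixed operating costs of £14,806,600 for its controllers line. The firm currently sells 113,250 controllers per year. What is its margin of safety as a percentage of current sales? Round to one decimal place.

29.6%

Unit CM = price − variable cost = £477.63 − £292.04 = £185.59. Break-even units = £14,806,600 ÷ £185.59 = 79,781.24; break-even revenue = 79,781.24 × £477.63 = £38,105,912.81.
Actual sales revenue = 113,250 × £477.63 = £54,091,597.50.
Margin of safety = (£54,091,597.50 − £38,105,912.81) ÷ £54,091,597.50 = 29.6%.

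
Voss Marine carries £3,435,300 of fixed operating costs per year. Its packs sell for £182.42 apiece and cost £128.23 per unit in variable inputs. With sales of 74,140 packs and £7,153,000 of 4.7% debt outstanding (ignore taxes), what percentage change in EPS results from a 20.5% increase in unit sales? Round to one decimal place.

+334.6%

Total contribution margin = 74,140 × £54.19 = £4,017,646.60.
EBIT = £4,017,646.60 − £3,435,300 = £582,346.60.
After interest of £336,191.00, pre-tax earnings = £246,155.60.
Degree of combined leverage = contribution ÷ (EBIT − I) = £4,017,646.60 ÷ £246,155.60 = 16.3216.
EPS therefore changes by 16.3216 × (+20.5%) = +334.6%.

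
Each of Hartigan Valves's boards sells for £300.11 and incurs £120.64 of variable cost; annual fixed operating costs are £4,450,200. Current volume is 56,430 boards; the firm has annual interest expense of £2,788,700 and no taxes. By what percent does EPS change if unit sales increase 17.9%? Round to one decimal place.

At 56,430 units, contribution = 56,430 × £179.47 = £10,127,492.10.
Operating income = contribution − fixed costs = £10,127,492.10 − £4,450,200 = £5,677,292.10.
Interest = £2,788,700.00, so EBIT − I = £2,888,592.10.
DCL = total CM / (EBIT − I) = £10,127,492.10 / £2,888,592.10 = 3.5060.
%ΔEPS = DCL × %ΔSales = 3.5060 × +17.9% = +62.8%.

+62.8%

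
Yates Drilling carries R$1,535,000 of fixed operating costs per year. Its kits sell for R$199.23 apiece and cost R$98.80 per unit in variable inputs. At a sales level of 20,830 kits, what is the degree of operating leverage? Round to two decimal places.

3.76

Contribution at this volume is 20,830 × R$100.43 = R$2,091,956.90.
Subtracting fixed costs: EBIT = R$2,091,956.90 − R$1,535,000 = R$556,956.90.
DOL = contribution ÷ EBIT = R$2,091,956.90 ÷ R$556,956.90 = 3.7560.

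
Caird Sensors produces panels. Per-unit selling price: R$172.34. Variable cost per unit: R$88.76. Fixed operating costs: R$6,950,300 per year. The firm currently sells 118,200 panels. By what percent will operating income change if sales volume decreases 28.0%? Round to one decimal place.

Total contribution margin = 118,200 × R$83.58 = R$9,879,156.00.
Subtracting fixed costs: EBIT = R$9,879,156.00 − R$6,950,300 = R$2,928,856.00.
So DOL = total CM / EBIT = R$9,879,156.00 / R$2,928,856.00 = 3.3730.
So EBIT moves 3.3730 × (-28.0%) = -94.4%.

-94.4%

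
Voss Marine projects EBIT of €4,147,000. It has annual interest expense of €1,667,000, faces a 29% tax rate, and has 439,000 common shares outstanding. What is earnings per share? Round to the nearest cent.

Pre-tax income = €4,147,000 − €1,667,000.00 = €2,480,000.00.
After tax at 29%: net income = €2,480,000.00 × 0.71 = €1,760,800.00.
EPS = €1,760,800.00 ÷ 439,000 = €4.01.

€4.01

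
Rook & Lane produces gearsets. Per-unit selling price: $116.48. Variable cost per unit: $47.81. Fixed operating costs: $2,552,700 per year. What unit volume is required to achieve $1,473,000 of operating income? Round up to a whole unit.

Each unit contributes $116.48 − $47.81 = $68.67.
Required volume = (fixed costs + target profit) ÷ CM = ($2,552,700 + $1,473,000) ÷ $68.67 = 58,623.85, so 58,624 gearsets.

58,624 gearsets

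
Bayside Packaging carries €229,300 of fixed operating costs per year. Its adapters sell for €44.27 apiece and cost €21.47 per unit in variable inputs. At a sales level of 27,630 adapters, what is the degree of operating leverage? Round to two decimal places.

Contribution at this volume is 27,630 × €22.80 = €629,964.00.
Operating income = contribution − fixed costs = €629,964.00 − €229,300 = €400,664.00.
DOL = contribution ÷ EBIT = €629,964.00 ÷ €400,664.00 = 1.5723.

1.57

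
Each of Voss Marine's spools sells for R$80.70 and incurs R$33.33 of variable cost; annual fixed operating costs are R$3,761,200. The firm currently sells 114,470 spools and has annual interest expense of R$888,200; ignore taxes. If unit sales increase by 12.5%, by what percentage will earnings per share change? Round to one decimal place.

At 114,470 units, contribution = 114,470 × R$47.37 = R$5,422,443.90.
Operating income = contribution − fixed costs = R$5,422,443.90 − R$3,761,200 = R$1,661,243.90.
Interest = R$888,200.00, so EBIT − I = R$773,043.90.
DCL = total CM / (EBIT − I) = R$5,422,443.90 / R$773,043.90 = 7.0144.
%ΔEPS = DCL × %ΔSales = 7.0144 × +12.5% = +87.7%.

+87.7%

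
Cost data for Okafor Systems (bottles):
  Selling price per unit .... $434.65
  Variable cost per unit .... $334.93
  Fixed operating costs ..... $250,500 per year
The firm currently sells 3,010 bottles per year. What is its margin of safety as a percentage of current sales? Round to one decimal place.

16.5%

Each unit contributes $434.65 − $334.93 = $99.72. Break-even units = $250,500 ÷ $99.72 = 2,512.03; break-even revenue = 2,512.03 × $434.65 = $1,091,855.45.
Actual sales revenue = 3,010 × $434.65 = $1,308,296.50.
Margin of safety = ($1,308,296.50 − $1,091,855.45) ÷ $1,308,296.50 = 16.5%.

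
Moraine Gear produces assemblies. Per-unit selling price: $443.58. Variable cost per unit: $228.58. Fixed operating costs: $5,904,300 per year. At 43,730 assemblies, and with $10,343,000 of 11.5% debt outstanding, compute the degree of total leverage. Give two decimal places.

4.07

Contribution at this volume is 43,730 × $215.00 = $9,401,950.00.
Operating income = contribution − fixed costs = $9,401,950.00 − $5,904,300 = $3,497,650.00. Interest = $1,189,445.00.
DOL = $9,401,950.00 ÷ $3,497,650.00 = 2.6881; DFL = $3,497,650.00 ÷ $2,308,205.00 = 1.5153.
Combined leverage = 2.6881 × 1.5153 = 4.0733.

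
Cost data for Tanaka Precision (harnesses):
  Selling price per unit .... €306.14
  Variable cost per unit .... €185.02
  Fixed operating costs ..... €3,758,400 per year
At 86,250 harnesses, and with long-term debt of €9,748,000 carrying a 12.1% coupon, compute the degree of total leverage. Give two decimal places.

1.90

Total contribution margin = 86,250 × €121.12 = €10,446,600.00.
Subtracting fixed costs: EBIT = €10,446,600.00 − €3,758,400 = €6,688,200.00. Interest = €1,179,508.00, so EBIT − I = €5,508,692.00.
DCL = contribution ÷ (EBIT − I) = €10,446,600.00 ÷ €5,508,692.00 = 1.8964.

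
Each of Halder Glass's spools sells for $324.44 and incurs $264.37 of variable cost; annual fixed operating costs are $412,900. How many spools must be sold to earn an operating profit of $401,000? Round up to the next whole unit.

13,550 spools

Unit CM = price − variable cost = $324.44 − $264.37 = $60.07.
Need Q such that Q × $60.07 − $412,900 = $401,000, i.e. Q = $813,900 / $60.07 = 13,549.19 → 13,550.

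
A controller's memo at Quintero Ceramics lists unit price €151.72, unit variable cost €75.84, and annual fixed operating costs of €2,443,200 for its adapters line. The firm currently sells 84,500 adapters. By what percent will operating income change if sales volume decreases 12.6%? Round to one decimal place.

Contribution at this volume is 84,500 × €75.88 = €6,411,860.00.
EBIT = €6,411,860.00 − €2,443,200 = €3,968,660.00.
DOL = contribution ÷ EBIT = €6,411,860.00 ÷ €3,968,660.00 = 1.6156.
%ΔEBIT = DOL × %ΔSales = 1.6156 × -12.6% = -20.4%.

-20.4%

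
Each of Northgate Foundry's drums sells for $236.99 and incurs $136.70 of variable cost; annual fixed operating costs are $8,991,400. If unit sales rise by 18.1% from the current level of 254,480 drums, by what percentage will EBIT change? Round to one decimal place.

Total contribution margin = 254,480 × $100.29 = $25,521,799.20.
EBIT = $25,521,799.20 − $8,991,400 = $16,530,399.20.
Degree of operating leverage = $25,521,799.20 / $16,530,399.20 = 1.5439.
Operating income changes by 1.5439 × +18.1% = +27.9%.

+27.9%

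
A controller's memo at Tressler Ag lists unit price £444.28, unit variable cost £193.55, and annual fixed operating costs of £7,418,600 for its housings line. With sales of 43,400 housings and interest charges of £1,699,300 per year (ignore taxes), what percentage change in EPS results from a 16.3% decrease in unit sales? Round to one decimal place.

-100.6%

Total contribution margin = 43,400 × £250.73 = £10,881,682.00.
Subtracting fixed costs: EBIT = £10,881,682.00 − £7,418,600 = £3,463,082.00.
Interest = £1,699,300.00, so EBIT − I = £1,763,782.00.
Degree of combined leverage = contribution ÷ (EBIT − I) = £10,881,682.00 ÷ £1,763,782.00 = 6.1695.
EPS therefore changes by 6.1695 × (-16.3%) = -100.6%.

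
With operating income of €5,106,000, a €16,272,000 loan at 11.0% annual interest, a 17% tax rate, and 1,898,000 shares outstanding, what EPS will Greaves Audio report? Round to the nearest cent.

Pre-tax income = €5,106,000 − €1,789,920.00 = €3,316,080.00.
Net income = €3,316,080.00 × (1 − 0.17) = €2,752,346.40.
EPS = €2,752,346.40 ÷ 1,898,000 = €1.45.

€1.45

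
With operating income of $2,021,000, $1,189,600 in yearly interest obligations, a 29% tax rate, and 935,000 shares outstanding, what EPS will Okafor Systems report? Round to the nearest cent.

$0.63

Interest = $1,189,600.00, so EBT = $2,021,000 − $1,189,600.00 = $831,400.00.
After tax at 29%: net income = $831,400.00 × 0.71 = $590,294.00.
EPS = $590,294.00 ÷ 935,000 = $0.63.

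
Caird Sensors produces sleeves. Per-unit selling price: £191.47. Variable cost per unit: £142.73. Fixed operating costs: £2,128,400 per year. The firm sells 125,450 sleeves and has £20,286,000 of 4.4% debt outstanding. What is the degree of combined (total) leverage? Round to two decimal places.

At 125,450 units, contribution = 125,450 × £48.74 = £6,114,433.00.
EBIT = £6,114,433.00 − £2,128,400 = £3,986,033.00. Interest = £892,584.00.
DOL = £6,114,433.00 ÷ £3,986,033.00 = 1.5340; DFL = £3,986,033.00 ÷ £3,093,449.00 = 1.2885.
DCL = DOL × DFL = 1.5340 × 1.2885 = 1.9766.

1.98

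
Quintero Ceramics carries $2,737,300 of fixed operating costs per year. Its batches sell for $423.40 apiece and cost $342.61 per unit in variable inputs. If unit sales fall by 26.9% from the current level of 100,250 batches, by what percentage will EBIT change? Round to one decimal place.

Contribution at this volume is 100,250 × $80.79 = $8,099,197.50.
Operating income = contribution − fixed costs = $8,099,197.50 − $2,737,300 = $5,361,897.50.
DOL = contribution ÷ EBIT = $8,099,197.50 ÷ $5,361,897.50 = 1.5105.
Operating income changes by 1.5105 × -26.9% = -40.6%.

-40.6%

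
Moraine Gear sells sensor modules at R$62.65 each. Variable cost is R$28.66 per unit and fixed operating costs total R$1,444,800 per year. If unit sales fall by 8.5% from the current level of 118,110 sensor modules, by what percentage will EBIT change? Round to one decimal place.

Total contribution margin = 118,110 × R$33.99 = R$4,014,558.90.
Subtracting fixed costs: EBIT = R$4,014,558.90 − R$1,444,800 = R$2,569,758.90.
Degree of operating leverage = R$4,014,558.90 / R$2,569,758.90 = 1.5622.
So EBIT moves 1.5622 × (-8.5%) = -13.3%.

-13.3%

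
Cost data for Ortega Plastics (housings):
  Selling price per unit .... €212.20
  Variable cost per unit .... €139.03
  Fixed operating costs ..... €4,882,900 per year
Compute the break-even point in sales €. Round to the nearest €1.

€14,160,877

Contribution margin per unit = €212.20 − €139.03 = €73.17, a CM ratio of €73.17 ÷ €212.20 = 0.3448.
Break-even sales = FC ÷ CM ratio = €4,882,900 × €212.20 / €73.17 = €14,160,877.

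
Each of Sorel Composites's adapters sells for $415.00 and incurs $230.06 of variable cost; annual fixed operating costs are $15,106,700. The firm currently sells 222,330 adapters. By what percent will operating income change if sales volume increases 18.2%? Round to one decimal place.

+28.8%

At 222,330 units, contribution = 222,330 × $184.94 = $41,117,710.20.
EBIT = $41,117,710.20 − $15,106,700 = $26,011,010.20.
Degree of operating leverage = $41,117,710.20 / $26,011,010.20 = 1.5808.
%ΔEBIT = DOL × %ΔSales = 1.5808 × +18.2% = +28.8%.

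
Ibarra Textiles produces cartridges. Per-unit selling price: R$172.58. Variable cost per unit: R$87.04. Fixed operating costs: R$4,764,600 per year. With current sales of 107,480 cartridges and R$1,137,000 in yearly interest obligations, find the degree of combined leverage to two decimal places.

2.79

At 107,480 units, contribution = 107,480 × R$85.54 = R$9,193,839.20.
Subtracting fixed costs: EBIT = R$9,193,839.20 − R$4,764,600 = R$4,429,239.20. Interest = R$1,137,000.00, so EBIT − I = R$3,292,239.20.
DCL = contribution ÷ (EBIT − I) = R$9,193,839.20 ÷ R$3,292,239.20 = 2.7926.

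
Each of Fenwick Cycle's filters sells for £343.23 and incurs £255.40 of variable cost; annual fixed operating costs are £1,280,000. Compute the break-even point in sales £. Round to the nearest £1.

£5,002,100

CM per unit = £343.23 − £255.40 = £87.83; CM ratio = £87.83 / £343.23 = 0.2559.
Break-even sales = FC ÷ CM ratio = £1,280,000 × £343.23 / £87.83 = £5,002,100.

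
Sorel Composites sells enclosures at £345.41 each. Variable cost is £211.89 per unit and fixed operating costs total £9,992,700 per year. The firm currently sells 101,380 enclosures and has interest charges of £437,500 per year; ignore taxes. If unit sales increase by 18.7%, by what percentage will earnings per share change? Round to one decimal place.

+81.5%

Total contribution margin = 101,380 × £133.52 = £13,536,257.60.
Subtracting fixed costs: EBIT = £13,536,257.60 − £9,992,700 = £3,543,557.60.
After interest of £437,500.00, pre-tax earnings = £3,106,057.60.
DCL = total CM / (EBIT − I) = £13,536,257.60 / £3,106,057.60 = 4.3580.
EPS therefore changes by 4.3580 × (+18.7%) = +81.5%.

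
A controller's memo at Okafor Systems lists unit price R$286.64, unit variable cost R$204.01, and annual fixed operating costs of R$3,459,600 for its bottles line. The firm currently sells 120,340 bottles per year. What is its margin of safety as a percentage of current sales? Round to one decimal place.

Contribution margin per unit = R$286.64 − R$204.01 = R$82.63. Break-even units = R$3,459,600 ÷ R$82.63 = 41,868.57; break-even revenue = 41,868.57 × R$286.64 = R$12,001,207.12.
Current sales = 120,340 × R$286.64 = R$34,494,257.60.
Margin of safety = (R$34,494,257.60 − R$12,001,207.12) ÷ R$34,494,257.60 = 65.2%.

65.2%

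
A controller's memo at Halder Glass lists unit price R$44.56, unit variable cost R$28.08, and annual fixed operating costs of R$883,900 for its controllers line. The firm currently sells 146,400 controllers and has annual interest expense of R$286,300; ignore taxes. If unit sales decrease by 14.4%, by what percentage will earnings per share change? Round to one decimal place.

-28.0%

At 146,400 units, contribution = 146,400 × R$16.48 = R$2,412,672.00.
Operating income = contribution − fixed costs = R$2,412,672.00 − R$883,900 = R$1,528,772.00.
After interest of R$286,300.00, pre-tax earnings = R$1,242,472.00.
Degree of combined leverage = contribution ÷ (EBIT − I) = R$2,412,672.00 ÷ R$1,242,472.00 = 1.9418.
EPS therefore changes by 1.9418 × (-14.4%) = -28.0%.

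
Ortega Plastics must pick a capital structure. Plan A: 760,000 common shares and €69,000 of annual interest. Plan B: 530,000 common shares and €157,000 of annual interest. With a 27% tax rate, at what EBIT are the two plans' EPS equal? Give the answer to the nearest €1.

€359,783

At indifference, (EBIT − 69,000)(1 − t)/760,000 = (EBIT − 157,000)(1 − t)/530,000.
The (1 − t) factor cancels: (EBIT − 69,000) × 530,000 = (EBIT − 157,000) × 760,000.
Solving, EBIT = (157,000·760,000 − 69,000·530,000) / (760,000 − 530,000) = 82,750,000,000 / 230,000 = 359,782.61.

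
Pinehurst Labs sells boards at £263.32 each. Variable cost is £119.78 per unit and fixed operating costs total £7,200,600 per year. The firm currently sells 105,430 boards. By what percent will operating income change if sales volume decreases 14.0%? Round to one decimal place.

At 105,430 units, contribution = 105,430 × £143.54 = £15,133,422.20.
Subtracting fixed costs: EBIT = £15,133,422.20 − £7,200,600 = £7,932,822.20.
Degree of operating leverage = £15,133,422.20 / £7,932,822.20 = 1.9077.
%ΔEBIT = DOL × %ΔSales = 1.9077 × -14.0% = -26.7%.

-26.7%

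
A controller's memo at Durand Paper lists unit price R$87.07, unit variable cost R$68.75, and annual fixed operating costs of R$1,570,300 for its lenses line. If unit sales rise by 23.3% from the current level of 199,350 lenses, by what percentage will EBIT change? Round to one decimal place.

Contribution at this volume is 199,350 × R$18.32 = R$3,652,092.00.
EBIT = R$3,652,092.00 − R$1,570,300 = R$2,081,792.00.
So DOL = total CM / EBIT = R$3,652,092.00 / R$2,081,792.00 = 1.7543.
Operating income changes by 1.7543 × +23.3% = +40.9%.

+40.9%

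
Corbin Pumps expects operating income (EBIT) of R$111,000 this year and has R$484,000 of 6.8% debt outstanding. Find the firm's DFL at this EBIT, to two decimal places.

1.42

Annual interest charges come to R$32,912.00.
DFL = EBIT ÷ (EBIT − I) = R$111,000 ÷ (R$111,000 − R$32,912.00) = R$111,000 ÷ R$78,088.00 = 1.4215.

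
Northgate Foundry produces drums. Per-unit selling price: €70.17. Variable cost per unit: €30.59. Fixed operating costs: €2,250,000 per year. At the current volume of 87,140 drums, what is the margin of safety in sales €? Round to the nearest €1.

€2,125,667

Each unit contributes €70.17 − €30.59 = €39.58. Break-even units = €2,250,000 ÷ €39.58 = 56,846.89; break-even revenue = 56,846.89 × €70.17 = €3,988,946.44.
Actual sales revenue = 87,140 × €70.17 = €6,114,613.80.
Margin of safety = €6,114,613.80 − €3,988,946.44 = €2,125,667.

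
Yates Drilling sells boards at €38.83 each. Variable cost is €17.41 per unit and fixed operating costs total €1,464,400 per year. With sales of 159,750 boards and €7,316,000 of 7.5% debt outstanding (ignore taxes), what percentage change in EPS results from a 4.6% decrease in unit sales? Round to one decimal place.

-11.2%

Contribution at this volume is 159,750 × €21.42 = €3,421,845.00.
EBIT = €3,421,845.00 − €1,464,400 = €1,957,445.00.
After interest of €548,700.00, pre-tax earnings = €1,408,745.00.
DCL = total CM / (EBIT − I) = €3,421,845.00 / €1,408,745.00 = 2.4290.
EPS therefore changes by 2.4290 × (-4.6%) = -11.2%.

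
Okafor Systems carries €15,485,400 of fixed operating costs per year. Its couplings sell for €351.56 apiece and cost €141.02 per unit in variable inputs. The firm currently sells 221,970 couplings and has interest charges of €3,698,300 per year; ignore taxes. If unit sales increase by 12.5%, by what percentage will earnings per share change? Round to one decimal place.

+21.2%

Total contribution margin = 221,970 × €210.54 = €46,733,563.80.
Operating income = contribution − fixed costs = €46,733,563.80 − €15,485,400 = €31,248,163.80.
Interest = €3,698,300.00, so EBIT − I = €27,549,863.80.
DCL = total CM / (EBIT − I) = €46,733,563.80 / €27,549,863.80 = 1.6963.
EPS therefore changes by 1.6963 × (+12.5%) = +21.2%.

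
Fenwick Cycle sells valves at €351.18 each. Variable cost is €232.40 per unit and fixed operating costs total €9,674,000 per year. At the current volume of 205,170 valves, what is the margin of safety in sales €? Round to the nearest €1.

€43,449,855

Unit CM = price − variable cost = €351.18 − €232.40 = €118.78. Break-even units = €9,674,000 ÷ €118.78 = 81,444.69; break-even revenue = 81,444.69 × €351.18 = €28,601,745.41.
Actual sales revenue = 205,170 × €351.18 = €72,051,600.60.
Margin of safety = €72,051,600.60 − €28,601,745.41 = €43,449,855.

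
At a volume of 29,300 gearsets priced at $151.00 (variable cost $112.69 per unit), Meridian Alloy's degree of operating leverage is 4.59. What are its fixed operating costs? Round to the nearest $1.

$877,933

Total contribution margin = 29,300 × $38.31 = $1,122,483.00.
Since DOL = CM ÷ EBIT, EBIT = $1,122,483.00 ÷ 4.59 = $244,549.67.
Fixed costs = CM − EBIT = $1,122,483.00 − $244,549.67 = $877,933.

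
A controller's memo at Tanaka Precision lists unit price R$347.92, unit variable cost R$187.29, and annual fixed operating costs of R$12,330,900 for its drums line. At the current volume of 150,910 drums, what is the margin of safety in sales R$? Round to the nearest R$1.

R$25,796,229

Unit CM = price − variable cost = R$347.92 − R$187.29 = R$160.63. Break-even units = R$12,330,900 ÷ R$160.63 = 76,765.86; break-even revenue = 76,765.86 × R$347.92 = R$26,708,377.81.
Current sales = 150,910 × R$347.92 = R$52,504,607.20.
Margin of safety = R$52,504,607.20 − R$26,708,377.81 = R$25,796,229.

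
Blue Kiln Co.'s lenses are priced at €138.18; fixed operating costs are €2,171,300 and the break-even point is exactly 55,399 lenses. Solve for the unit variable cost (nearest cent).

Contribution per unit must be FC / Q = €2,171,300 / 55,399 = €39.1938.
Hence VC = price − CM = €138.18 − €39.1938 = €98.99.

€98.99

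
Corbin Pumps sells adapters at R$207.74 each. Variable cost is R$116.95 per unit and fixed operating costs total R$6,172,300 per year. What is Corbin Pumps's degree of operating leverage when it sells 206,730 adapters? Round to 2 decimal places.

1.49

At 206,730 units, contribution = 206,730 × R$90.79 = R$18,769,016.70.
Operating income = contribution − fixed costs = R$18,769,016.70 − R$6,172,300 = R$12,596,716.70.
DOL = contribution ÷ EBIT = R$18,769,016.70 ÷ R$12,596,716.70 = 1.4900.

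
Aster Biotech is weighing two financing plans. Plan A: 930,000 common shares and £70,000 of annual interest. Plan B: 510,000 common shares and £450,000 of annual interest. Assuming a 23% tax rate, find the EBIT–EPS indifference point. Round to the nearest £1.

Set EPS_A = EPS_B: (EBIT − £70,000)(1 − 0.23) ÷ 930,000 = (EBIT − £450,000)(1 − 0.23) ÷ 510,000.
The (1 − t) factor cancels: (EBIT − 70,000) × 510,000 = (EBIT − 450,000) × 930,000.
Solving, EBIT = (450,000·930,000 − 70,000·510,000) / (930,000 − 510,000) = 382,800,000,000 / 420,000 = 911,428.57.

£911,429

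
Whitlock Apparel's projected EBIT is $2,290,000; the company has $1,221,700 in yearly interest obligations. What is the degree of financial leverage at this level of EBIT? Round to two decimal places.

Interest = $1,221,700.00.
DFL = EBIT ÷ (EBIT − I) = $2,290,000 ÷ ($2,290,000 − $1,221,700.00) = $2,290,000 ÷ $1,068,300.00 = 2.1436.

2.14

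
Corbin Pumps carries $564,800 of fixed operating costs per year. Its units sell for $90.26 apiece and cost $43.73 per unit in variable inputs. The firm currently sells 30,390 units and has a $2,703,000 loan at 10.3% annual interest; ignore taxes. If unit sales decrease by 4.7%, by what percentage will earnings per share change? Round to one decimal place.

Contribution at this volume is 30,390 × $46.53 = $1,414,046.70.
Operating income = contribution − fixed costs = $1,414,046.70 − $564,800 = $849,246.70.
After interest of $278,409.00, pre-tax earnings = $570,837.70.
DCL = total CM / (EBIT − I) = $1,414,046.70 / $570,837.70 = 2.4771.
EPS therefore changes by 2.4771 × (-4.7%) = -11.6%.

-11.6%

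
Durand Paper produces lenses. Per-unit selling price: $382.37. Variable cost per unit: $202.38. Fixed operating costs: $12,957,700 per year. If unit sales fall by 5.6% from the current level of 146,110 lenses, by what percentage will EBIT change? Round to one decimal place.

At 146,110 units, contribution = 146,110 × $179.99 = $26,298,338.90.
Operating income = contribution − fixed costs = $26,298,338.90 − $12,957,700 = $13,340,638.90.
So DOL = total CM / EBIT = $26,298,338.90 / $13,340,638.90 = 1.9713.
%ΔEBIT = DOL × %ΔSales = 1.9713 × -5.6% = -11.0%.

-11.0%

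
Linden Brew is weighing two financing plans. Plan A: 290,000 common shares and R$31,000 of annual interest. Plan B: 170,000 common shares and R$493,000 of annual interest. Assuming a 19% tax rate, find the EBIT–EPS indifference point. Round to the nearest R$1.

R$1,147,500

At indifference, (EBIT − 31,000)(1 − t)/290,000 = (EBIT − 493,000)(1 − t)/170,000.
Cancelling (1 − t) and cross-multiplying: 170,000·(EBIT − 31,000) = 290,000·(EBIT − 493,000).
EBIT × (290,000 − 170,000) = 493,000 × 290,000 − 31,000 × 170,000 = 137,700,000,000, so EBIT = 137,700,000,000 ÷ 120,000 = 1,147,500.00.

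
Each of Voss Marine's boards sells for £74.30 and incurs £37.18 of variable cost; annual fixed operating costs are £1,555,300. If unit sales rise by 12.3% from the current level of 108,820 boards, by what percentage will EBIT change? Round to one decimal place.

At 108,820 units, contribution = 108,820 × £37.12 = £4,039,398.40.
Subtracting fixed costs: EBIT = £4,039,398.40 − £1,555,300 = £2,484,098.40.
DOL = contribution ÷ EBIT = £4,039,398.40 ÷ £2,484,098.40 = 1.6261.
%ΔEBIT = DOL × %ΔSales = 1.6261 × +12.3% = +20.0%.

+20.0%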